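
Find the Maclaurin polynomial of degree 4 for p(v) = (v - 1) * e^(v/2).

7*v^4/384 + 5*v^3/48 + 3*v^2/8 + v/2 - 1

Shift and add copies of the series according to the polynomial's terms.
p(0) = -1
p′(0) = 1/2
p′′(0) = 3/4
p′′′(0) = 5/8
p^(4)(0) = 7/16
Dividing each by k! gives the coefficients c_0, ..., c_4.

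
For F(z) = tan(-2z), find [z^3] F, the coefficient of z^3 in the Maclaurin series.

-8/3

F(0) = 0
F′(0) = -2
F′′(0) = 0
F′′′(0) = -16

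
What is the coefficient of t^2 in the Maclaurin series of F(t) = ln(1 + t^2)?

1

c_2 = F′′(0)/2! = 1.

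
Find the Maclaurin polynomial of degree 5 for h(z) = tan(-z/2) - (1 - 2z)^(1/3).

56077*z^5/58320 + 160*z^4/243 + 293*z^3/648 + 4*z^2/9 + z/6 - 1

Add the two expansions coefficient-wise.
h(0) = -1
h′(0) = 1/6
h′′(0) = 8/9
h′′′(0) = 293/108
h^(4)(0) = 1280/81
h^(5)(0) = 56077/486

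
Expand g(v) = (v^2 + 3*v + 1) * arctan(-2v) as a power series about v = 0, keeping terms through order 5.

-56*v^5/15 + 8*v^4 + 2*v^3/3 - 6*v^2 - 2*v

Shift and add copies of the series according to the polynomial's terms.
g(0) = 0
g′(0) = -2
g′′(0) = -12
g′′′(0) = 4
g^(4)(0) = 192
g^(5)(0) = -448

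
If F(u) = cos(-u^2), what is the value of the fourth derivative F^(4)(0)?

The coefficient of u^4 in the expansion is -1/2, so F^(4)(0) = 4! * (-1/2) = -12.

-12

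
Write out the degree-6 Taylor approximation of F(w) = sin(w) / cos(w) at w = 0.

Divide the numerator series by the denominator series (power-series long division).
[w^0] = 0;  [w^1] = 1;  [w^2] = 0;  [w^3] = 1/3;  [w^4] = 0;  [w^5] = 2/15;  [w^6] = 0.

2*w^5/15 + w^3/3 + w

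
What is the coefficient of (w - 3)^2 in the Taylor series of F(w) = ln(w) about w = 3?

-1/18

[(w - 3)^0] = ln(3);  [(w - 3)^1] = 1/3;  [(w - 3)^2] = -1/18.
So c_2 = F′′(3)/2! = -1/18.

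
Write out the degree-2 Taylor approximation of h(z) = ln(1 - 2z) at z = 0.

-2*z^2 - 2*z

Apply the Taylor formula c_k = f^(k)(a)/k!.
h(0) = 0
h′(0) = -2
h′′(0) = -4
The Taylor polynomial is Σ h^(k)(0)/k! · z^k.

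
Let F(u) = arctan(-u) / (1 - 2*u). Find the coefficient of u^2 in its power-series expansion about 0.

-2

Multiply the numerator's expansion by the denominator's geometric series.
F(0) = 0
F′(0) = -1
F′′(0) = -4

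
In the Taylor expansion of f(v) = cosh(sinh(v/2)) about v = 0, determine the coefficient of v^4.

Substitute the inner expansion into the outer series and collect powers.

5/384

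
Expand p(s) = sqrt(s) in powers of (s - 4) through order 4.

p(4) = 2
p′(4) = 1/4
p′′(4) = -1/32
p′′′(4) = 3/256
p^(4)(4) = -15/2048

-5*(s - 4)^4/16384 + (s - 4)^3/512 - (s - 4)^2/64 + (s - 4)/4 + 2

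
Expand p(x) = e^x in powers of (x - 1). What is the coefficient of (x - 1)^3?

[(x - 1)^0] = e;  [(x - 1)^1] = e;  [(x - 1)^2] = e/2;  [(x - 1)^3] = e/6.

e/6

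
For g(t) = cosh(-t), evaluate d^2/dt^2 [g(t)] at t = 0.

1

The coefficient of t^2 in the expansion is 1/2, so g′′(0) = 2! * (1/2) = 1.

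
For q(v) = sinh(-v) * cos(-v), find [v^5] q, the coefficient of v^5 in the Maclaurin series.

1/30

Expand each factor separately, then convolve coefficients.
[v^0] = 0;  [v^1] = -1;  [v^2] = 0;  [v^3] = 1/3;  [v^4] = 0;  [v^5] = 1/30.
So c_5 = q^(5)(0)/5! = 1/30.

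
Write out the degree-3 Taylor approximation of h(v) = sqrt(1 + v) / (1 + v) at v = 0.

-5*v^3/16 + 3*v^2/8 - v/2 + 1

Take the Cauchy product of the two expansions.
h(0) = 1
h′(0) = -1/2
h′′(0) = 3/4
h′′′(0) = -15/8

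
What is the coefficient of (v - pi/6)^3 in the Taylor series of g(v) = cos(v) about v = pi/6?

1/12

g(pi/6) = sqrt(3)/2
g′(pi/6) = -1/2
g′′(pi/6) = -sqrt(3)/2
g′′′(pi/6) = 1/2
Dividing each by k! gives the coefficients c_0, ..., c_3.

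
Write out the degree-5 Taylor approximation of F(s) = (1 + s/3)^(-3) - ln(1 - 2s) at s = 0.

2557*s^5/405 + 113*s^4/27 + 62*s^3/27 + 8*s^2/3 + s + 1

Expand each term separately and add.
F(0) = 1
F′(0) = 1
F′′(0) = 16/3
F′′′(0) = 124/9
F^(4)(0) = 904/9
F^(5)(0) = 20456/27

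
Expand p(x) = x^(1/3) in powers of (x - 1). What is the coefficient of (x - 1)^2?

[(x - 1)^0] = 1;  [(x - 1)^1] = 1/3;  [(x - 1)^2] = -1/9.
So c_2 = p′′(1)/2! = -1/9.

-1/9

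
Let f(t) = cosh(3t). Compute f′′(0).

The coefficient of t^2 in the expansion is 9/2, so f′′(0) = 2! * (9/2) = 9.

9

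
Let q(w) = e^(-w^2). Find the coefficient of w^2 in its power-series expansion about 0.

-1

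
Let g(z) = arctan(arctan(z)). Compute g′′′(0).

Let u equal the inner series; expand the outer function in u and truncate.
From the series, [z^3] g = -2/3; multiply by 3! = 6 to get -4.

-4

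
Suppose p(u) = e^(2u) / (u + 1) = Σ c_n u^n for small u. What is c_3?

Use 1/(1 - r) = Σ r^k on the denominator, then take the Cauchy product.
[u^0] = 1;  [u^1] = 1;  [u^2] = 1;  [u^3] = 1/3.
So c_3 = p′′′(0)/3! = 1/3.

1/3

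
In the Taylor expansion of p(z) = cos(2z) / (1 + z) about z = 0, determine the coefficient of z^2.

-1

Write out both Maclaurin series and multiply, keeping only the needed powers.
p(0) = 1
p′(0) = -1
p′′(0) = -2
So c_2 = p′′(0)/2! = -1.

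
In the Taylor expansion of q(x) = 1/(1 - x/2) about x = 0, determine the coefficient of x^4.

Differentiate repeatedly and evaluate at the center.
[x^0] = 1;  [x^1] = 1/2;  [x^2] = 1/4;  [x^3] = 1/8;  [x^4] = 1/16.

1/16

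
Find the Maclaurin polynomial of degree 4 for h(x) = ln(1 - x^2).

Differentiate repeatedly and evaluate at the center.
h(0) = 0
h′(0) = 0
h′′(0) = -2
h′′′(0) = 0
h^(4)(0) = -12

-x^4/2 - x^2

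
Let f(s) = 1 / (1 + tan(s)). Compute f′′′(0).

Expand as Σ (-1)^k u^k with u equal to the inner function's series.
The coefficient of s^3 in the expansion is -4/3, so f′′′(0) = 3! * (-4/3) = -8.

-8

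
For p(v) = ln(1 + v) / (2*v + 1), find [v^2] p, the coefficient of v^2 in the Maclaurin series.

Expand 1/(denominator) as a geometric series and multiply by the numerator's series.

-5/2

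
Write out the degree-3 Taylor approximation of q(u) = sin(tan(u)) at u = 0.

u^3/6 + u

Substitute the inner expansion into the outer series and collect powers.
q(0) = 0
q′(0) = 1
q′′(0) = 0
q′′′(0) = 1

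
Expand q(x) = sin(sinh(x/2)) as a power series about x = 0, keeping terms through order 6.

-x^5/480 + x/2

Compose series: expand the inner function first, then feed it into the outer expansion.
[x^0] = 0;  [x^1] = 1/2;  [x^2] = 0;  [x^3] = 0;  [x^4] = 0;  [x^5] = -1/480;  [x^6] = 0.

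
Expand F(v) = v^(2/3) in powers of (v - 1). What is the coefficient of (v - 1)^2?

Apply the Taylor formula c_k = f^(k)(a)/k!.
F(1) = 1
F′(1) = 2/3
F′′(1) = -2/9
Dividing each by k! gives the coefficients c_0, ..., c_2.

-1/9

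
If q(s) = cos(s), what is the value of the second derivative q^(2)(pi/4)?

-sqrt(2)/2

From the series, [(s - pi/4)^2] q = -sqrt(2)/4; multiply by 2! = 2 to get -sqrt(2)/2.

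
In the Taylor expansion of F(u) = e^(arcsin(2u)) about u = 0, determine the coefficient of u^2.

2

Compose series: expand the inner function first, then feed it into the outer expansion.
[u^0] = 1;  [u^1] = 2;  [u^2] = 2.
So c_2 = F′′(0)/2! = 2.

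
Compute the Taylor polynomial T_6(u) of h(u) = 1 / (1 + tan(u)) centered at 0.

122*u^6/45 - 32*u^5/15 + 5*u^4/3 - 4*u^3/3 + u^2 - u + 1

Expand as Σ (-1)^k u^k with u equal to the inner function's series.
h(0) = 1
h′(0) = -1
h′′(0) = 2
h′′′(0) = -8
h^(4)(0) = 40
h^(5)(0) = -256
h^(6)(0) = 1952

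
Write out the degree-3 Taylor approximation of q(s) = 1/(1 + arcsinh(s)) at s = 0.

Plug the Maclaurin series of the inner function into that of the outer and collect terms.
q(0) = 1
q′(0) = -1
q′′(0) = 2
q′′′(0) = -5
Then c_k = q^(k)(0)/k! gives each Taylor coefficient.

-5*s^3/6 + s^2 - s + 1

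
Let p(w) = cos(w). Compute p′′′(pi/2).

1

From the series, [(w - pi/2)^3] p = 1/6; multiply by 3! = 6 to get 1.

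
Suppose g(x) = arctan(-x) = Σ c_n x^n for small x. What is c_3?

1/3

g(0) = 0
g′(0) = -1
g′′(0) = 0
g′′′(0) = 2
So c_3 = g′′′(0)/3! = 1/3.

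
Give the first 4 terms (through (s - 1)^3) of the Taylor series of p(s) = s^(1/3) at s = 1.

5*(s - 1)^3/81 - (s - 1)^2/9 + (s - 1)/3 + 1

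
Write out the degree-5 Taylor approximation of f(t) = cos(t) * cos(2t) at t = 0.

Expand each factor separately, then convolve coefficients.
f(0) = 1
f′(0) = 0
f′′(0) = -5
f′′′(0) = 0
f^(4)(0) = 41
f^(5)(0) = 0
Then c_k = f^(k)(0)/k! gives each Taylor coefficient.

41*t^4/24 - 5*t^2/2 + 1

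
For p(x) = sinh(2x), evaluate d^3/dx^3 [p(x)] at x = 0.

From the series, [x^3] p = 4/3; multiply by 3! = 6 to get 8.

8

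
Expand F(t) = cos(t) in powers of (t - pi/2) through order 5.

-(t - pi/2)^5/120 + (t - pi/2)^3/6 - (t - pi/2)

F(pi/2) = 0
F′(pi/2) = -1
F′′(pi/2) = 0
F′′′(pi/2) = 1
F^(4)(pi/2) = 0
F^(5)(pi/2) = -1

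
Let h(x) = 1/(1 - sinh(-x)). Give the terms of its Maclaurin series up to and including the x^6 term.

Plug the Maclaurin series of the inner function into that of the outer and collect terms.
h(0) = 1
h′(0) = -1
h′′(0) = 2
h′′′(0) = -7
h^(4)(0) = 32
h^(5)(0) = -181
h^(6)(0) = 1232

77*x^6/45 - 181*x^5/120 + 4*x^4/3 - 7*x^3/6 + x^2 - x + 1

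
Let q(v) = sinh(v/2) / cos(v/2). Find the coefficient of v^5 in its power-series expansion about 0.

3/320

Write the quotient as an unknown series and match coefficients against numerator = denominator · series.
q(0) = 0
q′(0) = 1/2
q′′(0) = 0
q′′′(0) = 1/2
q^(4)(0) = 0
q^(5)(0) = 9/8
So c_5 = q^(5)(0)/5! = 3/320.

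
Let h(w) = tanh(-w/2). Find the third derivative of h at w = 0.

1/4

The coefficient of w^3 in the expansion is 1/24, so h′′′(0) = 3! * (1/24) = 1/4.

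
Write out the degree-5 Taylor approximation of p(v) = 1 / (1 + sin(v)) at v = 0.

Expand as Σ (-1)^k u^k with u equal to the inner function's series.

-61*v^5/120 + 2*v^4/3 - 5*v^3/6 + v^2 - v + 1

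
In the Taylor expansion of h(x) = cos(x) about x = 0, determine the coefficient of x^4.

Differentiate repeatedly and evaluate at the center.
[x^0] = 1;  [x^1] = 0;  [x^2] = -1/2;  [x^3] = 0;  [x^4] = 1/24.

1/24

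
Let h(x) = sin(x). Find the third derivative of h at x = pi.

1

From the series, [(x - pi)^3] h = 1/6; multiply by 3! = 6 to get 1.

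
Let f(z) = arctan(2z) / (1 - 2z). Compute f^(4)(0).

256

Write out both Maclaurin series and multiply, keeping only the needed powers.
The coefficient of z^4 in the expansion is 32/3, so f^(4)(0) = 4! * (32/3) = 256.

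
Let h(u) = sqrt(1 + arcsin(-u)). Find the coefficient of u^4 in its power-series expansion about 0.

-31/384

Let u equal the inner series; expand the outer function in u and truncate.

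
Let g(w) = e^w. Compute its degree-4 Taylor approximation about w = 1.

e*(w - 1)^4/24 + e*(w - 1)^3/6 + e*(w - 1)^2/2 + e*(w - 1) + e

g(1) = e
g′(1) = e
g′′(1) = e
g′′′(1) = e
g^(4)(1) = e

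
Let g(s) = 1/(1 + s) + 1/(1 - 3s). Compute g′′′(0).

156

Expand each term separately and add.
From the series, [s^3] g = 26; multiply by 3! = 6 to get 156.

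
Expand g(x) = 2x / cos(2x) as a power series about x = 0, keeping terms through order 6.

20*x^5/3 + 4*x^3 + 2*x

Invert the denominator's series and multiply.
[x^0] = 0;  [x^1] = 2;  [x^2] = 0;  [x^3] = 4;  [x^4] = 0;  [x^5] = 20/3;  [x^6] = 0.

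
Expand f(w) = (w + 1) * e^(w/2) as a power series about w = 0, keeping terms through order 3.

Multiply each power in the prefactor through the base expansion.
[w^0] = 1;  [w^1] = 3/2;  [w^2] = 5/8;  [w^3] = 7/48.

7*w^3/48 + 5*w^2/8 + 3*w/2 + 1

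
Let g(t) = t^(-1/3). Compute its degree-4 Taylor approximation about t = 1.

35*(t - 1)^4/243 - 14*(t - 1)^3/81 + 2*(t - 1)^2/9 - (t - 1)/3 + 1

Apply the Taylor formula c_k = f^(k)(a)/k!.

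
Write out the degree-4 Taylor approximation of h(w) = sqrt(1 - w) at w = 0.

Differentiate repeatedly and evaluate at the center.
h(0) = 1
h′(0) = -1/2
h′′(0) = -1/4
h′′′(0) = -3/8
h^(4)(0) = -15/16
The Taylor polynomial is Σ h^(k)(0)/k! · w^k.

-5*w^4/128 - w^3/16 - w^2/8 - w/2 + 1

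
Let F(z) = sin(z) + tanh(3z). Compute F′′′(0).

Add the two expansions coefficient-wise.
The coefficient of z^3 in the expansion is -55/6, so F′′′(0) = 3! * (-55/6) = -55.

-55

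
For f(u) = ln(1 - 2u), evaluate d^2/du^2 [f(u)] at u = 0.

The coefficient of u^2 in the expansion is -2, so f′′(0) = 2! * (-2) = -4.

-4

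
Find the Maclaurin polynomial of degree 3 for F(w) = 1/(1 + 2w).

-8*w^3 + 4*w^2 - 2*w + 1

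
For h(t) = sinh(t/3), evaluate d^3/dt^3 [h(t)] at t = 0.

From the series, [t^3] h = 1/162; multiply by 3! = 6 to get 1/27.

1/27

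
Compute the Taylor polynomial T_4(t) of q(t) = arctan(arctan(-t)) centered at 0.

2*t^3/3 - t

Let u equal the inner series; expand the outer function in u and truncate.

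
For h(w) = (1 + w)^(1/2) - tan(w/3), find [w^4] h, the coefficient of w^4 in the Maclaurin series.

-5/128

Expand each term separately and add.
h(0) = 1
h′(0) = 1/6
h′′(0) = -1/4
h′′′(0) = 65/216
h^(4)(0) = -15/16
The Taylor polynomial is Σ h^(k)(0)/k! · w^k.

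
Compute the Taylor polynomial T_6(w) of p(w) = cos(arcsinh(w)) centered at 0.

Plug the Maclaurin series of the inner function into that of the outer and collect terms.

-17*w^6/144 + 5*w^4/24 - w^2/2 + 1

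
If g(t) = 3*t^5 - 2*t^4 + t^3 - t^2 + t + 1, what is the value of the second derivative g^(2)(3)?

1420

The coefficient of (t - 3)^2 in the expansion is 710, so g′′(3) = 2! * (710) = 1420.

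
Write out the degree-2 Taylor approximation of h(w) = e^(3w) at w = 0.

9*w^2/2 + 3*w + 1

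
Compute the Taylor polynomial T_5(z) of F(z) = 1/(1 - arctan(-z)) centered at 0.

-z^5/5 + z^4/3 - 2*z^3/3 + z^2 - z + 1

Compose series: expand the inner function first, then feed it into the outer expansion.
F(0) = 1
F′(0) = -1
F′′(0) = 2
F′′′(0) = -4
F^(4)(0) = 8
F^(5)(0) = -24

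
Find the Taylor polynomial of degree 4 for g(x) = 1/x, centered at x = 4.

g(4) = 1/4
g′(4) = -1/16
g′′(4) = 1/32
g′′′(4) = -3/128
g^(4)(4) = 3/128
The Taylor polynomial is Σ g^(k)(4)/k! · (x - 4)^k.

(x - 4)^4/1024 - (x - 4)^3/256 + (x - 4)^2/64 - (x - 4)/16 + 1/4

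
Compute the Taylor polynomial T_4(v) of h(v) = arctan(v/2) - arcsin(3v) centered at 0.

-109*v^3/24 - 5*v/2

Add the two expansions coefficient-wise.
h(0) = 0
h′(0) = -5/2
h′′(0) = 0
h′′′(0) = -109/4
h^(4)(0) = 0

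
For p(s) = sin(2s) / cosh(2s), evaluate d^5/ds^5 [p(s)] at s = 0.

1152

Write the quotient as an unknown series and match coefficients against numerator = denominator · series.
The coefficient of s^5 in the expansion is 48/5, so p^(5)(0) = 5! * (48/5) = 1152.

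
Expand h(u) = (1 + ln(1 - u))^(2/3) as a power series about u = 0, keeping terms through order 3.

Substitute the inner expansion into the outer series and collect powers.
[u^0] = 1;  [u^1] = -2/3;  [u^2] = -4/9;  [u^3] = -31/81.

-31*u^3/81 - 4*u^2/9 - 2*u/3 + 1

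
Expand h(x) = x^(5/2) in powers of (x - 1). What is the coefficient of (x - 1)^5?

Differentiate repeatedly and evaluate at the center.
[(x - 1)^0] = 1;  [(x - 1)^1] = 5/2;  [(x - 1)^2] = 15/8;  [(x - 1)^3] = 5/16;  [(x - 1)^4] = -5/128;  [(x - 1)^5] = 3/256.

3/256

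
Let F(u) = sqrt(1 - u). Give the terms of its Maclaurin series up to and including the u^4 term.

Differentiate repeatedly and evaluate at the center.
F(0) = 1
F′(0) = -1/2
F′′(0) = -1/4
F′′′(0) = -3/8
F^(4)(0) = -15/16

-5*u^4/128 - u^3/16 - u^2/8 - u/2 + 1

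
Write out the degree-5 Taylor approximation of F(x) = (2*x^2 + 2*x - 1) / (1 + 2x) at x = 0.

48*x^5 - 24*x^4 + 12*x^3 - 6*x^2 + 4*x - 1

Multiply each power in the prefactor through the base expansion.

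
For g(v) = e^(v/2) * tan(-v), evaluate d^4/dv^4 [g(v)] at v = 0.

-9/2

Write out both Maclaurin series and multiply, keeping only the needed powers.
From the series, [v^4] g = -3/16; multiply by 4! = 24 to get -9/2.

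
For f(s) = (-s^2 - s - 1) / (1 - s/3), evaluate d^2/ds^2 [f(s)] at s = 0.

Shift and add copies of the series according to the polynomial's terms.
From the series, [s^2] f = -13/9; multiply by 2! = 2 to get -26/9.

-26/9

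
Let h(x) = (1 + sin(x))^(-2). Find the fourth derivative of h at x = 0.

96

Compose series: expand the inner function first, then feed it into the outer expansion.
The coefficient of x^4 in the expansion is 4, so h^(4)(0) = 4! * (4) = 96.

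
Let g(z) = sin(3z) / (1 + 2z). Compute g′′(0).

-12

Multiply the two series term by term and collect like powers.
The coefficient of z^2 in the expansion is -6, so g′′(0) = 2! * (-6) = -12.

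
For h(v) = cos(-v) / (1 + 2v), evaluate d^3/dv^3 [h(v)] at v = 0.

-42

Write out both Maclaurin series and multiply, keeping only the needed powers.
From the series, [v^3] h = -7; multiply by 3! = 6 to get -42.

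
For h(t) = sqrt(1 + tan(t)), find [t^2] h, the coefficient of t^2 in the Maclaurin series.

Plug the Maclaurin series of the inner function into that of the outer and collect terms.
[t^0] = 1;  [t^1] = 1/2;  [t^2] = -1/8.

-1/8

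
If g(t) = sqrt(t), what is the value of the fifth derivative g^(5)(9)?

35/209952

Differentiate repeatedly and evaluate at the center.
The coefficient of (t - 9)^5 in the expansion is 7/5038848, so g^(5)(9) = 5! * (7/5038848) = 35/209952.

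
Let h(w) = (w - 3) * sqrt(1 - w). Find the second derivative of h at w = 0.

-1/4

Shift and add copies of the series according to the polynomial's terms.
The coefficient of w^2 in the expansion is -1/8, so h′′(0) = 2! * (-1/8) = -1/4.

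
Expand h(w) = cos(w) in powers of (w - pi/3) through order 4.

(w - pi/3)^4/48 + sqrt(3)*(w - pi/3)^3/12 - (w - pi/3)^2/4 - sqrt(3)*(w - pi/3)/2 + 1/2

[(w - pi/3)^0] = 1/2;  [(w - pi/3)^1] = -sqrt(3)/2;  [(w - pi/3)^2] = -1/4;  [(w - pi/3)^3] = sqrt(3)/12;  [(w - pi/3)^4] = 1/48.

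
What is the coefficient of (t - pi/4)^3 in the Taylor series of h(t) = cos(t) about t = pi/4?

h(pi/4) = sqrt(2)/2
h′(pi/4) = -sqrt(2)/2
h′′(pi/4) = -sqrt(2)/2
h′′′(pi/4) = sqrt(2)/2
The Taylor polynomial is Σ h^(k)(pi/4)/k! · (t - pi/4)^k.

sqrt(2)/12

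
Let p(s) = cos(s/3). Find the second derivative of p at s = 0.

-1/9

From the series, [s^2] p = -1/18; multiply by 2! = 2 to get -1/9.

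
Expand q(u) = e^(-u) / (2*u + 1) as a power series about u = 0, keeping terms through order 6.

75973*u^6/720 - 6331*u^5/120 + 211*u^4/8 - 79*u^3/6 + 13*u^2/2 - 3*u + 1

Multiply the numerator's expansion by the denominator's geometric series.
q(0) = 1
q′(0) = -3
q′′(0) = 13
q′′′(0) = -79
q^(4)(0) = 633
q^(5)(0) = -6331
q^(6)(0) = 75973
Dividing each by k! gives the coefficients c_0, ..., c_6.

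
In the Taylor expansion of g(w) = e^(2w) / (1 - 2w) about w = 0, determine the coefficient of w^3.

64/3

Take the Cauchy product of the two expansions.
So c_3 = g′′′(0)/3! = 64/3.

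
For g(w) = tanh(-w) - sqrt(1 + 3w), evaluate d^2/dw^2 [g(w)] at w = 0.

9/4

Add the two expansions coefficient-wise.
The coefficient of w^2 in the expansion is 9/8, so g′′(0) = 2! * (9/8) = 9/4.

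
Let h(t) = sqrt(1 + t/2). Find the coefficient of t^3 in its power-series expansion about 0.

h(0) = 1
h′(0) = 1/4
h′′(0) = -1/16
h′′′(0) = 3/64
Then c_k = h^(k)(0)/k! gives each Taylor coefficient.

1/128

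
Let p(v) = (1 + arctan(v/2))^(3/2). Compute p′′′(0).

-27/64

Let u equal the inner series; expand the outer function in u and truncate.
The coefficient of v^3 in the expansion is -9/128, so p′′′(0) = 3! * (-9/128) = -27/64.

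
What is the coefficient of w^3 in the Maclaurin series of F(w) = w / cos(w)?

1/2

Write the quotient as an unknown series and match coefficients against numerator = denominator · series.
F(0) = 0
F′(0) = 1
F′′(0) = 0
F′′′(0) = 3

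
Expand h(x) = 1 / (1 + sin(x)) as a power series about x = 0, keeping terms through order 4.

Use the geometric series for the reciprocal, then substitute.
h(0) = 1
h′(0) = -1
h′′(0) = 2
h′′′(0) = -5
h^(4)(0) = 16
The Taylor polynomial is Σ h^(k)(0)/k! · x^k.

2*x^4/3 - 5*x^3/6 + x^2 - x + 1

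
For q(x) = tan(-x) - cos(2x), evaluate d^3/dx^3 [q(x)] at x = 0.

-2

Combine the two series term by term.
From the series, [x^3] q = -1/3; multiply by 3! = 6 to get -2.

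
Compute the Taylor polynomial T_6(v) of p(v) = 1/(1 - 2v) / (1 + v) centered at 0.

43*v^6 + 21*v^5 + 11*v^4 + 5*v^3 + 3*v^2 + v + 1

Expand each factor separately, then convolve coefficients.
[v^0] = 1;  [v^1] = 1;  [v^2] = 3;  [v^3] = 5;  [v^4] = 11;  [v^5] = 21;  [v^6] = 43.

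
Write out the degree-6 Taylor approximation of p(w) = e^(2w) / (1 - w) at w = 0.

Write out both Maclaurin series and multiply, keeping only the needed powers.
p(0) = 1
p′(0) = 3
p′′(0) = 10
p′′′(0) = 38
p^(4)(0) = 168
p^(5)(0) = 872
p^(6)(0) = 5296
The Taylor polynomial is Σ p^(k)(0)/k! · w^k.

331*w^6/45 + 109*w^5/15 + 7*w^4 + 19*w^3/3 + 5*w^2 + 3*w + 1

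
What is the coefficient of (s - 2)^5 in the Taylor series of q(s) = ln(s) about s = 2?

[(s - 2)^0] = ln(2);  [(s - 2)^1] = 1/2;  [(s - 2)^2] = -1/8;  [(s - 2)^3] = 1/24;  [(s - 2)^4] = -1/64;  [(s - 2)^5] = 1/160.
So c_5 = q^(5)(2)/5! = 1/160.

1/160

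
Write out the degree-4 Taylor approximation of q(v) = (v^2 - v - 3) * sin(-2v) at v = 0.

Distribute the polynomial across the series and collect like powers.
q(0) = 0
q′(0) = 6
q′′(0) = 4
q′′′(0) = -36
q^(4)(0) = -32
Dividing each by k! gives the coefficients c_0, ..., c_4.

-4*v^4/3 - 6*v^3 + 2*v^2 + 6*v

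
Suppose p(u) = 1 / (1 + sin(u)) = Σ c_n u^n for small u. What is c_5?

-61/120

Use the geometric series for the reciprocal, then substitute.
p(0) = 1
p′(0) = -1
p′′(0) = 2
p′′′(0) = -5
p^(4)(0) = 16
p^(5)(0) = -61
So c_5 = p^(5)(0)/5! = -61/120.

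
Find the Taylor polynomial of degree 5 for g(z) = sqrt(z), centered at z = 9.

7*(z - 9)^5/5038848 - 5*(z - 9)^4/279936 + (z - 9)^3/3888 - (z - 9)^2/216 + (z - 9)/6 + 3

Use the known series and substitute for the argument.
[(z - 9)^0] = 3;  [(z - 9)^1] = 1/6;  [(z - 9)^2] = -1/216;  [(z - 9)^3] = 1/3888;  [(z - 9)^4] = -5/279936;  [(z - 9)^5] = 7/5038848.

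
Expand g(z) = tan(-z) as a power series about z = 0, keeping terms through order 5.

Use the known series and substitute for the argument.
g(0) = 0
g′(0) = -1
g′′(0) = 0
g′′′(0) = -2
g^(4)(0) = 0
g^(5)(0) = -16

-2*z^5/15 - z^3/3 - z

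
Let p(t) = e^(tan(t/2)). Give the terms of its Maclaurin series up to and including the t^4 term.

3*t^4/128 + t^3/16 + t^2/8 + t/2 + 1

Let u equal the inner series; expand the outer function in u and truncate.
p(0) = 1
p′(0) = 1/2
p′′(0) = 1/4
p′′′(0) = 3/8
p^(4)(0) = 9/16
Dividing each by k! gives the coefficients c_0, ..., c_4.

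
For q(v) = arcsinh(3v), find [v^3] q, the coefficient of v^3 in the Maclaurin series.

-9/2

Apply the Taylor formula c_k = f^(k)(a)/k!.
[v^0] = 0;  [v^1] = 3;  [v^2] = 0;  [v^3] = -9/2.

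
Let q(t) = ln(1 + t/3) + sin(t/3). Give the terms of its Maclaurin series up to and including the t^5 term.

5*t^5/5832 - t^4/324 + t^3/162 - t^2/18 + 2*t/3

Combine the two series term by term.
q(0) = 0
q′(0) = 2/3
q′′(0) = -1/9
q′′′(0) = 1/27
q^(4)(0) = -2/27
q^(5)(0) = 25/243
The Taylor polynomial is Σ q^(k)(0)/k! · t^k.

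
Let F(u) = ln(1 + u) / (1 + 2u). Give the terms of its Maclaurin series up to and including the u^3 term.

Multiply the two series term by term and collect like powers.
F(0) = 0
F′(0) = 1
F′′(0) = -5
F′′′(0) = 32
The Taylor polynomial is Σ F^(k)(0)/k! · u^k.

16*u^3/3 - 5*u^2/2 + u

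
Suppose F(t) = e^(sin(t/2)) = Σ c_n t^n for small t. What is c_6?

Let u equal the inner series; expand the outer function in u and truncate.
F(0) = 1
F′(0) = 1/2
F′′(0) = 1/4
F′′′(0) = 0
F^(4)(0) = -3/16
F^(5)(0) = -1/4
F^(6)(0) = -3/64
So c_6 = F^(6)(0)/6! = -1/15360.

-1/15360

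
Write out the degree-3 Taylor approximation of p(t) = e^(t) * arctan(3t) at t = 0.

Multiply the two series term by term and collect like powers.
p(0) = 0
p′(0) = 3
p′′(0) = 6
p′′′(0) = -45

-15*t^3/2 + 3*t^2 + 3*t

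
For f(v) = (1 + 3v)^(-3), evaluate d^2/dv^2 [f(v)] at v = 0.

The coefficient of v^2 in the expansion is 54, so f′′(0) = 2! * (54) = 108.

108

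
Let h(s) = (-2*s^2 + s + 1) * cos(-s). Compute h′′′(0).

-3

Multiply each power in the prefactor through the base expansion.
The coefficient of s^3 in the expansion is -1/2, so h′′′(0) = 3! * (-1/2) = -3.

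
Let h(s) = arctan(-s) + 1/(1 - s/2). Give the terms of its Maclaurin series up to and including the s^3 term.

11*s^3/24 + s^2/4 - s/2 + 1

Combine the two series term by term.
h(0) = 1
h′(0) = -1/2
h′′(0) = 1/2
h′′′(0) = 11/4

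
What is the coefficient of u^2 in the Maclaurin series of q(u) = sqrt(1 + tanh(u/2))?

Plug the Maclaurin series of the inner function into that of the outer and collect terms.
q(0) = 1
q′(0) = 1/4
q′′(0) = -1/16
So c_2 = q′′(0)/2! = -1/32.

-1/32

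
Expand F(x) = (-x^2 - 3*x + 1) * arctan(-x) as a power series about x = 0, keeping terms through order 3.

4*x^3/3 + 3*x^2 - x

Shift and add copies of the series according to the polynomial's terms.
F(0) = 0
F′(0) = -1
F′′(0) = 6
F′′′(0) = 8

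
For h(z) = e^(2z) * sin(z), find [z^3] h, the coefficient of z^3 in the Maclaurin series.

Take the Cauchy product of the two expansions.
[z^0] = 0;  [z^1] = 1;  [z^2] = 2;  [z^3] = 11/6.

11/6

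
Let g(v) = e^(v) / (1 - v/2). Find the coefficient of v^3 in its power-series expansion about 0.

Take the Cauchy product of the two expansions.
g(0) = 1
g′(0) = 3/2
g′′(0) = 5/2
g′′′(0) = 19/4
Dividing each by k! gives the coefficients c_0, ..., c_3.

19/24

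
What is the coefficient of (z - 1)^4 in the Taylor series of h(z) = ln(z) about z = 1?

c_4 = h^(4)(1)/4! = -1/4.

-1/4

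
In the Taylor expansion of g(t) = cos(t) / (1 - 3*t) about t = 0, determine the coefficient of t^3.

51/2

Multiply the numerator's expansion by the denominator's geometric series.
g(0) = 1
g′(0) = 3
g′′(0) = 17
g′′′(0) = 153
So c_3 = g′′′(0)/3! = 51/2.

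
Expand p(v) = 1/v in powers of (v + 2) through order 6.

-(v + 2)^6/128 - (v + 2)^5/64 - (v + 2)^4/32 - (v + 2)^3/16 - (v + 2)^2/8 - (v + 2)/4 - 1/2

p(-2) = -1/2
p′(-2) = -1/4
p′′(-2) = -1/4
p′′′(-2) = -3/8
p^(4)(-2) = -3/4
p^(5)(-2) = -15/8
p^(6)(-2) = -45/8
Dividing each by k! gives the coefficients c_0, ..., c_6.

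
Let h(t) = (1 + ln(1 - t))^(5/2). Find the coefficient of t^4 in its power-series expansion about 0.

75/128

Substitute the inner expansion into the outer series and collect powers.
h(0) = 1
h′(0) = -5/2
h′′(0) = 5/4
h′′′(0) = 35/8
h^(4)(0) = 225/16
Dividing each by k! gives the coefficients c_0, ..., c_4.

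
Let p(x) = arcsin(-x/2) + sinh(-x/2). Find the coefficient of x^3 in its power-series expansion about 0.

-1/24

Add the two expansions coefficient-wise.
[x^0] = 0;  [x^1] = -1;  [x^2] = 0;  [x^3] = -1/24.
So c_3 = p′′′(0)/3! = -1/24.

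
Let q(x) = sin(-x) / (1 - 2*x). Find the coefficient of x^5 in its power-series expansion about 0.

-1841/120

Expand 1/(denominator) as a geometric series and multiply by the numerator's series.
q(0) = 0
q′(0) = -1
q′′(0) = -4
q′′′(0) = -23
q^(4)(0) = -184
q^(5)(0) = -1841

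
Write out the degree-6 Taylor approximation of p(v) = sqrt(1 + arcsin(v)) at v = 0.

-3169*v^6/46080 + 123*v^5/1280 - 31*v^4/384 + 7*v^3/48 - v^2/8 + v/2 + 1

Let u equal the inner series; expand the outer function in u and truncate.
p(0) = 1
p′(0) = 1/2
p′′(0) = -1/4
p′′′(0) = 7/8
p^(4)(0) = -31/16
p^(5)(0) = 369/32
p^(6)(0) = -3169/64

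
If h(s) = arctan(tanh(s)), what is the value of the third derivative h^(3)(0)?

-4

Compose series: expand the inner function first, then feed it into the outer expansion.
The coefficient of s^3 in the expansion is -2/3, so h′′′(0) = 3! * (-2/3) = -4.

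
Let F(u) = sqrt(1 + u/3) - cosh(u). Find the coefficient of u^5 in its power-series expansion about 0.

Expand each term separately and add.
[u^0] = 0;  [u^1] = 1/6;  [u^2] = -37/72;  [u^3] = 1/432;  [u^4] = -437/10368;  [u^5] = 7/62208.

7/62208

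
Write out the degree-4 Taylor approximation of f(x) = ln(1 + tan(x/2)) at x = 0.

-7*x^4/192 + x^3/12 - x^2/8 + x/2

Plug the Maclaurin series of the inner function into that of the outer and collect terms.
[x^0] = 0;  [x^1] = 1/2;  [x^2] = -1/8;  [x^3] = 1/12;  [x^4] = -7/192.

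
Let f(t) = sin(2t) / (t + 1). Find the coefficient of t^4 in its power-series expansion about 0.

Use 1/(1 - r) = Σ r^k on the denominator, then take the Cauchy product.
f(0) = 0
f′(0) = 2
f′′(0) = -4
f′′′(0) = 4
f^(4)(0) = -16

-2/3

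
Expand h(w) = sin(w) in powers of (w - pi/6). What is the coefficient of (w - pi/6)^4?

[(w - pi/6)^0] = 1/2;  [(w - pi/6)^1] = sqrt(3)/2;  [(w - pi/6)^2] = -1/4;  [(w - pi/6)^3] = -sqrt(3)/12;  [(w - pi/6)^4] = 1/48.
So c_4 = h^(4)(pi/6)/4! = 1/48.

1/48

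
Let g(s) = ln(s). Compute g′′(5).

-1/25

The coefficient of (s - 5)^2 in the expansion is -1/50, so g′′(5) = 2! * (-1/50) = -1/25.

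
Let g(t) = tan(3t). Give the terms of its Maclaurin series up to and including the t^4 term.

9*t^3 + 3*t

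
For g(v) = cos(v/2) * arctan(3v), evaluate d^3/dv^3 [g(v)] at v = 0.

Multiply the two series term by term and collect like powers.
From the series, [v^3] g = -75/8; multiply by 3! = 6 to get -225/4.

-225/4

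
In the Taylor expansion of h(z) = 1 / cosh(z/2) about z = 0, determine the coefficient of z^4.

Divide the numerator series by the denominator series (power-series long division).
h(0) = 1
h′(0) = 0
h′′(0) = -1/4
h′′′(0) = 0
h^(4)(0) = 5/16
So c_4 = h^(4)(0)/4! = 5/384.

5/384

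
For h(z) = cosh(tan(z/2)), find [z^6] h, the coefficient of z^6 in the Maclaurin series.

59/15360

Substitute the inner expansion into the outer series and collect powers.
h(0) = 1
h′(0) = 0
h′′(0) = 1/4
h′′′(0) = 0
h^(4)(0) = 9/16
h^(5)(0) = 0
h^(6)(0) = 177/64
So c_6 = h^(6)(0)/6! = 59/15360.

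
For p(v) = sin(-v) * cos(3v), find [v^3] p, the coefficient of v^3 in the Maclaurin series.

Multiply the two series term by term and collect like powers.
p(0) = 0
p′(0) = -1
p′′(0) = 0
p′′′(0) = 28
So c_3 = p′′′(0)/3! = 14/3.

14/3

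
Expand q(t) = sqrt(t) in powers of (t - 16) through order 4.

Differentiate repeatedly and evaluate at the center.
[(t - 16)^0] = 4;  [(t - 16)^1] = 1/8;  [(t - 16)^2] = -1/512;  [(t - 16)^3] = 1/16384;  [(t - 16)^4] = -5/2097152.

-5*(t - 16)^4/2097152 + (t - 16)^3/16384 - (t - 16)^2/512 + (t - 16)/8 + 4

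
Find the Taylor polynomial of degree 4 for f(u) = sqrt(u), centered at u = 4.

-5*(u - 4)^4/16384 + (u - 4)^3/512 - (u - 4)^2/64 + (u - 4)/4 + 2

[(u - 4)^0] = 2;  [(u - 4)^1] = 1/4;  [(u - 4)^2] = -1/64;  [(u - 4)^3] = 1/512;  [(u - 4)^4] = -5/16384.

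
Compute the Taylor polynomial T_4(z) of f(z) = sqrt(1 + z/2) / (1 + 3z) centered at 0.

Expand each factor separately, then convolve coefficients.
[z^0] = 1;  [z^1] = -11/4;  [z^2] = 263/32;  [z^3] = -3155/128;  [z^4] = 151435/2048.

151435*z^4/2048 - 3155*z^3/128 + 263*z^2/32 - 11*z/4 + 1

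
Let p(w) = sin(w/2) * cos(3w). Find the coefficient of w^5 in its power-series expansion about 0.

6841/3840

Write out both Maclaurin series and multiply, keeping only the needed powers.
p(0) = 0
p′(0) = 1/2
p′′(0) = 0
p′′′(0) = -109/8
p^(4)(0) = 0
p^(5)(0) = 6841/32
Then c_k = p^(k)(0)/k! gives each Taylor coefficient.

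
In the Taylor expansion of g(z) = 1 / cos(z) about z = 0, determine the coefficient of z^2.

Write the quotient as an unknown series and match coefficients against numerator = denominator · series.
g(0) = 1
g′(0) = 0
g′′(0) = 1
The Taylor polynomial is Σ g^(k)(0)/k! · z^k.

1/2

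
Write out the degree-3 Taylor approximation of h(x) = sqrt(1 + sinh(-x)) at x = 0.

-7*x^3/48 - x^2/8 - x/2 + 1

Let u equal the inner series; expand the outer function in u and truncate.
[x^0] = 1;  [x^1] = -1/2;  [x^2] = -1/8;  [x^3] = -7/48.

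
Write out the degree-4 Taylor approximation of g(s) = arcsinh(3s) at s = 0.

-9*s^3/2 + 3*s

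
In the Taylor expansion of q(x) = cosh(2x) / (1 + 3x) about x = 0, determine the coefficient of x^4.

299/3

Write out both Maclaurin series and multiply, keeping only the needed powers.
[x^0] = 1;  [x^1] = -3;  [x^2] = 11;  [x^3] = -33;  [x^4] = 299/3.
So c_4 = q^(4)(0)/4! = 299/3.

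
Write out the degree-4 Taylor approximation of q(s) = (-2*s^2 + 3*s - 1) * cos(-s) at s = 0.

23*s^4/24 - 3*s^3/2 - 3*s^2/2 + 3*s - 1

Shift and add copies of the series according to the polynomial's terms.
q(0) = -1
q′(0) = 3
q′′(0) = -3
q′′′(0) = -9
q^(4)(0) = 23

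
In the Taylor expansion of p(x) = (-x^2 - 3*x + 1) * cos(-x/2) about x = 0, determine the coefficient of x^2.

-9/8

Multiply each power in the prefactor through the base expansion.
So c_2 = p′′(0)/2! = -9/8.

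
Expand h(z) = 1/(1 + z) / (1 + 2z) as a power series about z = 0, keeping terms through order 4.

Take the Cauchy product of the two expansions.
[z^0] = 1;  [z^1] = -3;  [z^2] = 7;  [z^3] = -15;  [z^4] = 31.

31*z^4 - 15*z^3 + 7*z^2 - 3*z + 1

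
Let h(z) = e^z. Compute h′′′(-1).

The coefficient of (z + 1)^3 in the expansion is e^(-1)/6, so h′′′(-1) = 3! * (e^(-1)/6) = e^(-1).

e^(-1)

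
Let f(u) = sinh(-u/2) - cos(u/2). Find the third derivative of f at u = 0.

-1/8

Expand each term separately and add.
The coefficient of u^3 in the expansion is -1/48, so f′′′(0) = 3! * (-1/48) = -1/8.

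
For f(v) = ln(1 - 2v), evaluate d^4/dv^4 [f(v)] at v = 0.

From the series, [v^4] f = -4; multiply by 4! = 24 to get -96.

-96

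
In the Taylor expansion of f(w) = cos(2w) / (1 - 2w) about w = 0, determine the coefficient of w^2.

2

Write out both Maclaurin series and multiply, keeping only the needed powers.
[w^0] = 1;  [w^1] = 2;  [w^2] = 2.
So c_2 = f′′(0)/2! = 2.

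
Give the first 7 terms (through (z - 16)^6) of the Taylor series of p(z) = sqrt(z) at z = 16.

-21*(z - 16)^6/4294967296 + 7*(z - 16)^5/67108864 - 5*(z - 16)^4/2097152 + (z - 16)^3/16384 - (z - 16)^2/512 + (z - 16)/8 + 4

p(16) = 4
p′(16) = 1/8
p′′(16) = -1/256
p′′′(16) = 3/8192
p^(4)(16) = -15/262144
p^(5)(16) = 105/8388608
p^(6)(16) = -945/268435456
The Taylor polynomial is Σ p^(k)(16)/k! · (z - 16)^k.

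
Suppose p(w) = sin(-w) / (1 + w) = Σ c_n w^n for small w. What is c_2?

Multiply the two series term by term and collect like powers.
p(0) = 0
p′(0) = -1
p′′(0) = 2
Then c_k = p^(k)(0)/k! gives each Taylor coefficient.

1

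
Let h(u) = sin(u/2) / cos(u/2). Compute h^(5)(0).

1/2

Divide the numerator series by the denominator series (power-series long division).
From the series, [u^5] h = 1/240; multiply by 5! = 120 to get 1/2.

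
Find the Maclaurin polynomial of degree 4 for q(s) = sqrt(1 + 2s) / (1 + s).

-13*s^4/8 + s^3 - s^2/2 + 1

Expand each factor separately, then convolve coefficients.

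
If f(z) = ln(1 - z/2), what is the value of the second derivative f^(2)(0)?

-1/4

The coefficient of z^2 in the expansion is -1/8, so f′′(0) = 2! * (-1/8) = -1/4.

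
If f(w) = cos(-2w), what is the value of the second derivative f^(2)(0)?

-4

The coefficient of w^2 in the expansion is -2, so f′′(0) = 2! * (-2) = -4.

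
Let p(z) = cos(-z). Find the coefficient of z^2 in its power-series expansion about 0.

Apply the Taylor formula c_k = f^(k)(a)/k!.
p(0) = 1
p′(0) = 0
p′′(0) = -1
So c_2 = p′′(0)/2! = -1/2.

-1/2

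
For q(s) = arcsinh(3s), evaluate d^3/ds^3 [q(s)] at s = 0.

From the series, [s^3] q = -9/2; multiply by 3! = 6 to get -27.

-27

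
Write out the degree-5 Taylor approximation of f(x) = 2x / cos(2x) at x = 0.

Invert the denominator's series and multiply.
f(0) = 0
f′(0) = 2
f′′(0) = 0
f′′′(0) = 24
f^(4)(0) = 0
f^(5)(0) = 800

20*x^5/3 + 4*x^3 + 2*x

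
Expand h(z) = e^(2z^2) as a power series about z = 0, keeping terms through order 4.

2*z^4 + 2*z^2 + 1

[z^0] = 1;  [z^1] = 0;  [z^2] = 2;  [z^3] = 0;  [z^4] = 2.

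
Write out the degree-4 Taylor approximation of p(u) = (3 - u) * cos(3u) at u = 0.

Distribute the polynomial across the series and collect like powers.
p(0) = 3
p′(0) = -1
p′′(0) = -27
p′′′(0) = 27
p^(4)(0) = 243

81*u^4/8 + 9*u^3/2 - 27*u^2/2 - u + 3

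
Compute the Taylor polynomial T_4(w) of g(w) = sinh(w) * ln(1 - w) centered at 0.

-w^4/2 - w^3/2 - w^2

Expand each factor separately, then convolve coefficients.
[w^0] = 0;  [w^1] = 0;  [w^2] = -1;  [w^3] = -1/2;  [w^4] = -1/2.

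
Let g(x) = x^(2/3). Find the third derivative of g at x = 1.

From the series, [(x - 1)^3] g = 4/81; multiply by 3! = 6 to get 8/27.

8/27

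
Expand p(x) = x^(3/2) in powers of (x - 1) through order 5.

-3*(x - 1)^5/256 + 3*(x - 1)^4/128 - (x - 1)^3/16 + 3*(x - 1)^2/8 + 3*(x - 1)/2 + 1

p(1) = 1
p′(1) = 3/2
p′′(1) = 3/4
p′′′(1) = -3/8
p^(4)(1) = 9/16
p^(5)(1) = -45/32
Dividing each by k! gives the coefficients c_0, ..., c_5.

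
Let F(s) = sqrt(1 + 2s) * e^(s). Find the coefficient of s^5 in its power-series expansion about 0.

7/15

Multiply the two series term by term and collect like powers.
F(0) = 1
F′(0) = 2
F′′(0) = 2
F′′′(0) = 4
F^(4)(0) = -4
F^(5)(0) = 56
So c_5 = F^(5)(0)/5! = 7/15.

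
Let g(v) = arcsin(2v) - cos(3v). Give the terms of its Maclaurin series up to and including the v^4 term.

-27*v^4/8 + 4*v^3/3 + 9*v^2/2 + 2*v - 1

Combine the two series term by term.
g(0) = -1
g′(0) = 2
g′′(0) = 9
g′′′(0) = 8
g^(4)(0) = -81
The Taylor polynomial is Σ g^(k)(0)/k! · v^k.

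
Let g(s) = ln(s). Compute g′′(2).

-1/4

Differentiate repeatedly and evaluate at the center.
From the series, [(s - 2)^2] g = -1/8; multiply by 2! = 2 to get -1/4.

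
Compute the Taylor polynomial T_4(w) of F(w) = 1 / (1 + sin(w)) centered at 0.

2*w^4/3 - 5*w^3/6 + w^2 - w + 1

Expand as Σ (-1)^k u^k with u equal to the inner function's series.
F(0) = 1
F′(0) = -1
F′′(0) = 2
F′′′(0) = -5
F^(4)(0) = 16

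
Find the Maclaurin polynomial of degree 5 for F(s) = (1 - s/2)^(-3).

21*s^5/32 + 15*s^4/16 + 5*s^3/4 + 3*s^2/2 + 3*s/2 + 1

[s^0] = 1;  [s^1] = 3/2;  [s^2] = 3/2;  [s^3] = 5/4;  [s^4] = 15/16;  [s^5] = 21/32.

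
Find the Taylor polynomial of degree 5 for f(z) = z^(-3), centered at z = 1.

f(1) = 1
f′(1) = -3
f′′(1) = 12
f′′′(1) = -60
f^(4)(1) = 360
f^(5)(1) = -2520
The Taylor polynomial is Σ f^(k)(1)/k! · (z - 1)^k.

-21*(z - 1)^5 + 15*(z - 1)^4 - 10*(z - 1)^3 + 6*(z - 1)^2 - 3*(z - 1) + 1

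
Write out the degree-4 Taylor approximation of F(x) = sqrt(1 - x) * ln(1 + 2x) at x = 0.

-125*x^4/24 + 41*x^3/12 - 3*x^2 + 2*x

Expand each factor separately, then convolve coefficients.
F(0) = 0
F′(0) = 2
F′′(0) = -6
F′′′(0) = 41/2
F^(4)(0) = -125
Dividing each by k! gives the coefficients c_0, ..., c_4.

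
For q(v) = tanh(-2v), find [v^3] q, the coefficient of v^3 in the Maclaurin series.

8/3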